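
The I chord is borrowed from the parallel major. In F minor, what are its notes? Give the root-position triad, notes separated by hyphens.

F-A-C

I is built on scale degree 1, which is F in both F minor and its parallel. Building the major chord from the parallel major on F: F–A–C.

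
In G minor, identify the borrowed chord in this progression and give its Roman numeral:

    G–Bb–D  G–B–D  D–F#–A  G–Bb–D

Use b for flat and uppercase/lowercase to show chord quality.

I

In G minor (with V from harmonic minor) the diatonic chords are Gm, Adim, Bb, Cm, D, Eb, F. G–Bb–D = Gm and D–F#–A = D are both diatonic. But G–B–D is foreign: the diatonic i on degree 1 is Gm, whereas G comes from G major. It is labeled I.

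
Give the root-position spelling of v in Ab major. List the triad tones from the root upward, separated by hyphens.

v is built on scale degree 5, which is Eb in both Ab major and its parallel. In Ab minor the chord on Eb is Eb–Gb–Bb.

Eb-Gb-Bb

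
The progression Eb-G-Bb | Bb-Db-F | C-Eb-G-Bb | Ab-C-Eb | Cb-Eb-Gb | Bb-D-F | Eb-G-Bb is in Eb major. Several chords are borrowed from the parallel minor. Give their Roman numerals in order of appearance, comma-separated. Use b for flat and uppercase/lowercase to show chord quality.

v, bVI

The diatonic triads in Eb major are Eb, Fm, Gm, Ab, Bb, Cm, Ddim. Eb–G–Bb = Eb, C–Eb–G–Bb = Cm7, Ab–C–Eb = Ab and Bb–D–F = Bb all belong to that set. But Bb–Db–F is foreign: the diatonic V on degree 5 is Bb, whereas Bbm comes from Eb minor. It is labeled v. Cb–Eb–Gb doesn't fit — on degree 6 Eb major would have Cm (vi). Cb is the degree-6 chord of Eb minor, so it is the borrowed bVI.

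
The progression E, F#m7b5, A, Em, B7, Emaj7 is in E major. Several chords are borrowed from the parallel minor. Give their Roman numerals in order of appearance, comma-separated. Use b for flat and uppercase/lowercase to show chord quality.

The diatonic triads in E major are E, F#m, G#m, A, B, C#m, D#dim. E, A, B7 and Emaj7 all belong to that set. But F#m7b5 (F#–A–C–E) is foreign: the diatonic ii on degree 2 is F#m, whereas F#m7b5 comes from E minor. It is labeled iiø7. But Em (E–G–B) is foreign: the diatonic I on degree 1 is E, whereas Em comes from E minor. It is labeled i.

iiø7, i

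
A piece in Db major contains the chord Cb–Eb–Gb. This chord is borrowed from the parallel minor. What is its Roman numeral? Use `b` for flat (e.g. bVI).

bVII

Cb is the lowered form of scale degree 7 in Db major (the diatonic degree 7 is C). The diatonic chord on degree 7 would be Cdim (vii°), but Cb–Eb–Gb is the major chord from Db minor. As a borrowed chord it is labeled bVII.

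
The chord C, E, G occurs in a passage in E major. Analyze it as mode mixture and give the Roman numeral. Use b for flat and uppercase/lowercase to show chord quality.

In E major scale degree 6 is C#; C is its lowered form, from E minor. Diatonically E major has C#m (vi) on that degree; C–E–G is instead the major chord native to E minor, so it takes the label bVI.

bVI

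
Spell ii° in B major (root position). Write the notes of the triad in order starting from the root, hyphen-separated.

The root, C#, is scale degree 2 — the same note in B major and B minor; only the chord quality changes. In B minor the chord on C# is C#–E–G.

C#-E-G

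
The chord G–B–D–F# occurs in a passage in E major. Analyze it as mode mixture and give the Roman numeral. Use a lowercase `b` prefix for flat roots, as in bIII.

In E major scale degree 3 is G#; G is its lowered form, from E minor. G–B–D–F# is a major-seventh chord — the form found in E minor, not the diatonic iii (G#m). Borrowed into E major it is written bIIImaj7.

bIIImaj7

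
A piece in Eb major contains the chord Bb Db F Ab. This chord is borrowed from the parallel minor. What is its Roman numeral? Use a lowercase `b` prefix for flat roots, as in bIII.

The root Bb is the diatonic 5th degree of Eb major; the borrowing shows in the chord quality. The diatonic chord on degree 5 would be Bb (V), but Bb–Db–F–Ab is the minor-seventh chord from Eb minor. As a borrowed chord it is labeled v7.

v7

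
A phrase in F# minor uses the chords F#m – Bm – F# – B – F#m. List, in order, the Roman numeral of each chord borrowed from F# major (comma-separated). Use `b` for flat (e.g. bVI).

F# minor has the diatonic set F#m, G#dim, A, Bm, C#, D, E (with V from harmonic minor). F#m and Bm are both diatonic. F# (F#–A#–C#) is not: scale degree 1 in F# minor carries F#m (i). In F# major the chord on that degree is F#, so here it functions as I, borrowed from the parallel major. B (B–D#–F#) is not: scale degree 4 in F# minor carries Bm (iv). In F# major the chord on that degree is B, so here it functions as IV, borrowed from the parallel major.

I, IV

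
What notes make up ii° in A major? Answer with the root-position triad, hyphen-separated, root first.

The root, B, is scale degree 2 — the same note in A major and A minor; only the chord quality changes. Building the diminished chord from the parallel minor on B: B–D–F.

B-D-F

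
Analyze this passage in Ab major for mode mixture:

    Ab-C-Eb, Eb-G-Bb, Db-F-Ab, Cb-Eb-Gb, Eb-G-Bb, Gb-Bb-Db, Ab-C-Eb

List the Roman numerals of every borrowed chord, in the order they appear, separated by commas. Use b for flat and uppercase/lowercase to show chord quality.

bIII, bVII

Ab major has the diatonic set Ab, Bbm, Cm, Db, Eb, Fm, Gdim. Of the given chords, Ab–C–Eb = Ab, Eb–G–Bb = Eb and Db–F–Ab = Db are diatonic. Cb–Eb–Gb is not: scale degree 3 in Ab major carries Cm (iii). In Ab minor the chord on that degree is Cb, so here it functions as bIII, borrowed from the parallel minor. Gb–Bb–Db doesn't fit — on degree 7 Ab major would have Gdim (vii°). Gb is the degree-7 chord of Ab minor, so it is the borrowed bVII.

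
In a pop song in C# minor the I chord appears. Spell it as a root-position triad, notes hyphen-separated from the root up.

C#-E#-G#

The root, C#, is scale degree 1 — the same note in C# minor and C# major; only the chord quality changes. Stacking thirds in C# major on C# gives C#–E#–G#.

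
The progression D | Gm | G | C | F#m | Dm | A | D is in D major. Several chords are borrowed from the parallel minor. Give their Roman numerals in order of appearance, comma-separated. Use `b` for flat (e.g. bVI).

iv, bVII, i

In D major the diatonic chords are D, Em, F#m, G, A, Bm, C#dim. Of the given chords, D, G, F#m and A are diatonic. Gm (G–Bb–D) doesn't fit — on degree 4 D major would have G (IV). Gm is the degree-4 chord of D minor, so it is the borrowed iv. But C (C–E–G) is foreign: the diatonic vii° on degree 7 is C#dim, whereas C comes from D minor. It is labeled bVII. Dm (D–F–A) doesn't fit — on degree 1 D major would have D (I). Dm is the degree-1 chord of D minor, so it is the borrowed i.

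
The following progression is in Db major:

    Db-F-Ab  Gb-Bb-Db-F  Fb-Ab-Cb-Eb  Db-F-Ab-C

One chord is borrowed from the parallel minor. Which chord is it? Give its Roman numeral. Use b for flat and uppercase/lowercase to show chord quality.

bIIImaj7

The diatonic triads in Db major are Db, Ebm, Fm, Gb, Ab, Bbm, Cdim. Db–F–Ab = Db, Gb–Bb–Db–F = Gbmaj7 and Db–F–Ab–C = Dbmaj7 all belong to that set. Fb–Ab–Cb–Eb doesn't fit — on degree 3 Db major would have Fm (iii). Fbmaj7 is the degree-3 chord of Db minor, so it is the borrowed bIIImaj7.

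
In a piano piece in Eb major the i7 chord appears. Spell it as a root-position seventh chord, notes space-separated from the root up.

Eb Gb Bb Db

The root, Eb, is scale degree 1 — the same note in Eb major and Eb minor; only the chord quality changes. Building the minor-seventh chord from the parallel minor on Eb: Eb–Gb–Bb–Db.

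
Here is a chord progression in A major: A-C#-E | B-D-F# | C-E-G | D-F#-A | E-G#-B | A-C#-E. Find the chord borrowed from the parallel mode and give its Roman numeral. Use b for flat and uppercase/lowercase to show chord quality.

bIII

A major has the diatonic set A, Bm, C#m, D, E, F#m, G#dim. A–C#–E = A, B–D–F# = Bm, D–F#–A = D and E–G#–B = E are all diatonic. C–E–G is not: scale degree 3 in A major carries C#m (iii). In A minor the chord on that degree is C, so here it functions as bIII, borrowed from the parallel minor.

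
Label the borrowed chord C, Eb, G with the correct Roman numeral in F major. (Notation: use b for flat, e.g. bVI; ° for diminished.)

v

The root C is the diatonic 5th degree of F major; the borrowing shows in the chord quality. C–Eb–G is a minor chord — the form found in F minor, not the diatonic V (C). Borrowed into F major it is written v.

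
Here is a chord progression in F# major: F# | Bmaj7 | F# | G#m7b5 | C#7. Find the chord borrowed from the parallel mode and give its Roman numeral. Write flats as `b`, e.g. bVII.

iiø7

F# major has the diatonic set F#, G#m, A#m, B, C#, D#m, E#dim. F#, Bmaj7 and C#7 all belong to that set. G#m7b5 (G#–B–D–F#) is not: scale degree 2 in F# major carries G#m (ii). In F# minor the chord on that degree is G#m7b5, so here it functions as iiø7, borrowed from the parallel minor.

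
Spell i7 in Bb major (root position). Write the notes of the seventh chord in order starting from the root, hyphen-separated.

Bb-Db-F-Ab

The root, Bb, is scale degree 1 — the same note in Bb major and Bb minor; only the chord quality changes. Stacking thirds in Bb minor on Bb gives Bb–Db–F–Ab.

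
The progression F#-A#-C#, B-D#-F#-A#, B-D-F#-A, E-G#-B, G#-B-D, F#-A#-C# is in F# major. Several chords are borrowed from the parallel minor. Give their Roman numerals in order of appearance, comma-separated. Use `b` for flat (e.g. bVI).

F# major has the diatonic set F#, G#m, A#m, B, C#, D#m, E#dim. Of the given chords, F#–A#–C# = F# and B–D#–F#–A# = Bmaj7 are diatonic. B–D–F#–A doesn't fit — on degree 4 F# major would have B (IV). Bm7 is the degree-4 chord of F# minor, so it is the borrowed iv7. But E–G#–B is foreign: the diatonic vii° on degree 7 is E#dim, whereas E comes from F# minor. It is labeled bVII. G#–B–D doesn't fit — on degree 2 F# major would have G#m (ii). G#dim is the degree-2 chord of F# minor, so it is the borrowed ii°.

iv7, bVII, ii°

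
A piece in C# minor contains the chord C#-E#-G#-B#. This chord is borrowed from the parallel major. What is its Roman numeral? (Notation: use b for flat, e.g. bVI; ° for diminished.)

The root C# is the diatonic 1st degree of C# minor; the borrowing shows in the chord quality. Diatonically C# minor has C#m (i) on that degree; C#–E#–G#–B# is instead the major-seventh chord native to C# major, so it takes the label Imaj7.

Imaj7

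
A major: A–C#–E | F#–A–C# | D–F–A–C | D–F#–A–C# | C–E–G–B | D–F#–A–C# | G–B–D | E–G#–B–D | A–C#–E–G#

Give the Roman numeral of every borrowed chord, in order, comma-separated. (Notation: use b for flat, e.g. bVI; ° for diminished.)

A major has the diatonic set A, Bm, C#m, D, E, F#m, G#dim. A–C#–E = A, F#–A–C# = F#m, D–F#–A–C# = Dmaj7, E–G#–B–D = E7 and A–C#–E–G# = Amaj7 all belong to that set. D–F–A–C doesn't fit — on degree 4 A major would have D (IV). Dm7 is the degree-4 chord of A minor, so it is the borrowed iv7. But C–E–G–B is foreign: the diatonic iii on degree 3 is C#m, whereas Cmaj7 comes from A minor. It is labeled bIIImaj7. G–B–D is not: scale degree 7 in A major carries G#dim (vii°). In A minor the chord on that degree is G, so here it functions as bVII, borrowed from the parallel minor.

iv7, bIIImaj7, bVII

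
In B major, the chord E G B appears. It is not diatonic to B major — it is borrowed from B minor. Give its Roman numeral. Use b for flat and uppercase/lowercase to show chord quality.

E is scale degree 4 in B major. E–G–B is a minor chord — the form found in B minor, not the diatonic IV (E). Borrowed into B major it is written iv.

iv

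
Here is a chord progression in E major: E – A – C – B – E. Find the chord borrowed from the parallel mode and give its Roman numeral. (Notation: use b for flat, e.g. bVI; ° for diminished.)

bVI

The diatonic triads in E major are E, F#m, G#m, A, B, C#m, D#dim. Of the given chords, E, A and B are diatonic. C (C–E–G) is not: scale degree 6 in E major carries C#m (vi). In E minor the chord on that degree is C, so here it functions as bVI, borrowed from the parallel minor.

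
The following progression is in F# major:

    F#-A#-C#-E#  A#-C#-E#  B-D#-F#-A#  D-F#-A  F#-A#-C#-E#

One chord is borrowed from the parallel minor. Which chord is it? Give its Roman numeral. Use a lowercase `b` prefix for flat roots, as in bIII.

In F# major the diatonic chords are F#, G#m, A#m, B, C#, D#m, E#dim. F#–A#–C#–E# = F#maj7, A#–C#–E# = A#m and B–D#–F#–A# = Bmaj7 are all diatonic. D–F#–A doesn't fit — on degree 6 F# major would have D#m (vi). D is the degree-6 chord of F# minor, so it is the borrowed bVI.

bVI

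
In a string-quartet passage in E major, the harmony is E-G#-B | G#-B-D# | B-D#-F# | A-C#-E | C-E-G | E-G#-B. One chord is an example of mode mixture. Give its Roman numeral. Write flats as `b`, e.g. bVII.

bVI

The diatonic triads in E major are E, F#m, G#m, A, B, C#m, D#dim. E–G#–B = E, G#–B–D# = G#m, B–D#–F# = B and A–C#–E = A are all diatonic. C–E–G is not: scale degree 6 in E major carries C#m (vi). In E minor the chord on that degree is C, so here it functions as bVI, borrowed from the parallel minor.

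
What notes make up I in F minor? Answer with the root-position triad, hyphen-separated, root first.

F-A-C

The root, F, is scale degree 1 — the same note in F minor and F major; only the chord quality changes. Building the major chord from the parallel major on F: F–A–C.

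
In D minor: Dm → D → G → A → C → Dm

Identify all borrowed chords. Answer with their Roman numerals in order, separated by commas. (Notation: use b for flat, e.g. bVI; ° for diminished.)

I, IV

In D minor (with V from harmonic minor) the diatonic chords are Dm, Edim, F, Gm, A, Bb, C. Of the given chords, Dm, A and C are diatonic. But D (D–F#–A) is foreign: the diatonic i on degree 1 is Dm, whereas D comes from D major. It is labeled I. G (G–B–D) doesn't fit — on degree 4 D minor would have Gm (iv). G is the degree-4 chord of D major, so it is the borrowed IV.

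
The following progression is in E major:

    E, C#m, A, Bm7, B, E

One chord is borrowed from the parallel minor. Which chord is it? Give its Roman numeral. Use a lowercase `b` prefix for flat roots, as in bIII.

In E major the diatonic chords are E, F#m, G#m, A, B, C#m, D#dim. Of the given chords, E, C#m, A and B are diatonic. But Bm7 (B–D–F#–A) is foreign: the diatonic V on degree 5 is B, whereas Bm7 comes from E minor. It is labeled v7.

v7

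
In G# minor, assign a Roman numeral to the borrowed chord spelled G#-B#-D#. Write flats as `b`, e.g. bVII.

I

The root G# is the diatonic 1st degree of G# minor; the borrowing shows in the chord quality. Diatonically G# minor has G#m (i) on that degree; G#–B#–D# is instead the major chord native to G# major, so it takes the label I.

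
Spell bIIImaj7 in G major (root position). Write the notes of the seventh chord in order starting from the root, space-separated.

The root of bIIImaj7 is the lowered 3rd degree: B becomes Bb. In G minor the chord on Bb is Bb–D–F–A.

Bb D F A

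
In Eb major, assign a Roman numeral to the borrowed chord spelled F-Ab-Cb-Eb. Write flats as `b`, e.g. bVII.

iiø7

The root F is the diatonic 2nd degree of Eb major; the borrowing shows in the chord quality. Diatonically Eb major has Fm (ii) on that degree; F–Ab–Cb–Eb is instead the half-diminished-seventh chord native to Eb minor, so it takes the label iiø7.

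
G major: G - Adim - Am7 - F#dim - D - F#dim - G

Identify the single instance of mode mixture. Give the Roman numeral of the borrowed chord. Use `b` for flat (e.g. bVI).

ii°

In G major the diatonic chords are G, Am, Bm, C, D, Em, F#dim. G, Am7, F#dim and D all belong to that set. Adim (A–C–Eb) doesn't fit — on degree 2 G major would have Am (ii). Adim is the degree-2 chord of G minor, so it is the borrowed ii°.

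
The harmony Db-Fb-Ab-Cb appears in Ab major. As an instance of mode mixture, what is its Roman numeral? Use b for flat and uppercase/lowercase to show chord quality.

The root Db is the diatonic 4th degree of Ab major; the borrowing shows in the chord quality. The diatonic chord on degree 4 would be Db (IV), but Db–Fb–Ab–Cb is the minor-seventh chord from Ab minor. As a borrowed chord it is labeled iv7.

iv7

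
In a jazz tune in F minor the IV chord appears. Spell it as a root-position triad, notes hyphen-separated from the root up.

Bb-D-F

The root, Bb, is scale degree 4 — the same note in F minor and F major; only the chord quality changes. In F major the chord on Bb is Bb–D–F.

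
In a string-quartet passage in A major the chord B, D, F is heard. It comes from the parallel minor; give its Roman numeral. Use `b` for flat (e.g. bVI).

B is scale degree 2 in A major. The diatonic chord on degree 2 would be Bm (ii), but B–D–F is the diminished chord from A minor. As a borrowed chord it is labeled ii°.

ii°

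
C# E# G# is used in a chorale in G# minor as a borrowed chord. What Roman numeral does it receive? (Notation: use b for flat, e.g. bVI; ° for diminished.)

The root C# is the diatonic 4th degree of G# minor; the borrowing shows in the chord quality. The diatonic chord on degree 4 would be C#m (iv), but C#–E#–G# is the major chord from G# major. As a borrowed chord it is labeled IV.

IV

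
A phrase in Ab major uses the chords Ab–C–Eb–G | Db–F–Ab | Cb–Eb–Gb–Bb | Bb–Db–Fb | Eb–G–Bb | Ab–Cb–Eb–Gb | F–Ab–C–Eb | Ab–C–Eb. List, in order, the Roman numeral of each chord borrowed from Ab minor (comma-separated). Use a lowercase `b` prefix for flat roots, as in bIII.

The diatonic triads in Ab major are Ab, Bbm, Cm, Db, Eb, Fm, Gdim. Of the given chords, Ab–C–Eb–G = Abmaj7, Db–F–Ab = Db, Eb–G–Bb = Eb, F–Ab–C–Eb = Fm7 and Ab–C–Eb = Ab are diatonic. Cb–Eb–Gb–Bb doesn't fit — on degree 3 Ab major would have Cm (iii). Cbmaj7 is the degree-3 chord of Ab minor, so it is the borrowed bIIImaj7. Bb–Db–Fb is not: scale degree 2 in Ab major carries Bbm (ii). In Ab minor the chord on that degree is Bbdim, so here it functions as ii°, borrowed from the parallel minor. Ab–Cb–Eb–Gb is not: scale degree 1 in Ab major carries Ab (I). In Ab minor the chord on that degree is Abm7, so here it functions as i7, borrowed from the parallel minor.

bIIImaj7, ii°, i7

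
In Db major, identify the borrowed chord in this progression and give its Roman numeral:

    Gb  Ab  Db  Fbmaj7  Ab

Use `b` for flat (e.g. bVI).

Db major has the diatonic set Db, Ebm, Fm, Gb, Ab, Bbm, Cdim. Of the given chords, Gb, Ab and Db are diatonic. Fbmaj7 (Fb–Ab–Cb–Eb) doesn't fit — on degree 3 Db major would have Fm (iii). Fbmaj7 is the degree-3 chord of Db minor, so it is the borrowed bIIImaj7.

bIIImaj7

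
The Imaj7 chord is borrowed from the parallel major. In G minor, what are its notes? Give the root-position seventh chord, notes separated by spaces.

Imaj7 is built on scale degree 1, which is G in both G minor and its parallel. Stacking thirds in G major on G gives G–B–D–F#.

G B D F#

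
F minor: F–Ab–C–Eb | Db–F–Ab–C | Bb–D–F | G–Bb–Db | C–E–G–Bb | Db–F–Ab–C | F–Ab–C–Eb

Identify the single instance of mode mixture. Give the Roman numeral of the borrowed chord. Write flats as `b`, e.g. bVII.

The diatonic triads in F minor (with V from harmonic minor) are Fm, Gdim, Ab, Bbm, C, Db, Eb. F–Ab–C–Eb = Fm7, Db–F–Ab–C = Dbmaj7, G–Bb–Db = Gdim and C–E–G–Bb = C7 are all diatonic. Bb–D–F is not: scale degree 4 in F minor carries Bbm (iv). In F major the chord on that degree is Bb, so here it functions as IV, borrowed from the parallel major.

IV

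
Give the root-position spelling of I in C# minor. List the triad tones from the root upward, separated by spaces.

The root, C#, is scale degree 1 — the same note in C# minor and C# major; only the chord quality changes. In C# major the chord on C# is C#–E#–G#.

C# E# G#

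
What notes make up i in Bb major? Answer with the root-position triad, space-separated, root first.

Bb Db F

The root, Bb, is scale degree 1 — the same note in Bb major and Bb minor; only the chord quality changes. Stacking thirds in Bb minor on Bb gives Bb–Db–F.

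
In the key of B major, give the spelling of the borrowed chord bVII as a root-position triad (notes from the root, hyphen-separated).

bVII is built on the lowered scale degree 7. In B major degree 7 is A#; lowered it becomes A. Stacking thirds in B minor on A gives A–C#–E.

A-C#-E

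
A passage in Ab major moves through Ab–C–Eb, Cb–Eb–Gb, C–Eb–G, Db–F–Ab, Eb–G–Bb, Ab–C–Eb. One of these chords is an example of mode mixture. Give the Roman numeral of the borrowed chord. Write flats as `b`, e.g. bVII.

bIII

In Ab major the diatonic chords are Ab, Bbm, Cm, Db, Eb, Fm, Gdim. Of the given chords, Ab–C–Eb = Ab, C–Eb–G = Cm, Db–F–Ab = Db and Eb–G–Bb = Eb are diatonic. Cb–Eb–Gb doesn't fit — on degree 3 Ab major would have Cm (iii). Cb is the degree-3 chord of Ab minor, so it is the borrowed bIII.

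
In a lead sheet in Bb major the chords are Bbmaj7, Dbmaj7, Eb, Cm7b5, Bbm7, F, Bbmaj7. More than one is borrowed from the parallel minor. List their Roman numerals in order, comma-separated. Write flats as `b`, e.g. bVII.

In Bb major the diatonic chords are Bb, Cm, Dm, Eb, F, Gm, Adim. Bbmaj7, Eb and F are all diatonic. Dbmaj7 (Db–F–Ab–C) is not: scale degree 3 in Bb major carries Dm (iii). In Bb minor the chord on that degree is Dbmaj7, so here it functions as bIIImaj7, borrowed from the parallel minor. Cm7b5 (C–Eb–Gb–Bb) doesn't fit — on degree 2 Bb major would have Cm (ii). Cm7b5 is the degree-2 chord of Bb minor, so it is the borrowed iiø7. Bbm7 (Bb–Db–F–Ab) is not: scale degree 1 in Bb major carries Bb (I). In Bb minor the chord on that degree is Bbm7, so here it functions as i7, borrowed from the parallel minor.

bIIImaj7, iiø7, i7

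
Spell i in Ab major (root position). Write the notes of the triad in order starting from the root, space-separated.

The root, Ab, is scale degree 1 — the same note in Ab major and Ab minor; only the chord quality changes. Stacking thirds in Ab minor on Ab gives Ab–Cb–Eb.

Ab Cb Eb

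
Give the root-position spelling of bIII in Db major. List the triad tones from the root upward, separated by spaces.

Fb Ab Cb

bIII is built on the lowered scale degree 3. In Db major degree 3 is F; lowered it becomes Fb. In Db minor the chord on Fb is Fb–Ab–Cb.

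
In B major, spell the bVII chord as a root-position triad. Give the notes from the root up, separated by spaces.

A C# E

bVII is built on the lowered scale degree 7. In B major degree 7 is A#; lowered it becomes A. In B minor the chord on A is A–C#–E.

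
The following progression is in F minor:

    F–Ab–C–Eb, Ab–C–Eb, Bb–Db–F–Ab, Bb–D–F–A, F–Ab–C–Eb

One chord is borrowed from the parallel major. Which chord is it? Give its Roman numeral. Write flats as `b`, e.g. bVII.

In F minor (with V from harmonic minor) the diatonic chords are Fm, Gdim, Ab, Bbm, C, Db, Eb. F–Ab–C–Eb = Fm7, Ab–C–Eb = Ab and Bb–Db–F–Ab = Bbm7 all belong to that set. Bb–D–F–A is not: scale degree 4 in F minor carries Bbm (iv). In F major the chord on that degree is Bbmaj7, so here it functions as IVmaj7, borrowed from the parallel major.

IVmaj7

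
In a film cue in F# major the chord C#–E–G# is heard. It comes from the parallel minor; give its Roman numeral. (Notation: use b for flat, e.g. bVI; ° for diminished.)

The root C# is the diatonic 5th degree of F# major; the borrowing shows in the chord quality. C#–E–G# is a minor chord — the form found in F# minor, not the diatonic V (C#). Borrowed into F# major it is written v.

v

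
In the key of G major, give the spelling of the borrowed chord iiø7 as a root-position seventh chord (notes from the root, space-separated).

The root, A, is scale degree 2 — the same note in G major and G minor; only the chord quality changes. In G minor the chord on A is A–C–Eb–G.

A C Eb G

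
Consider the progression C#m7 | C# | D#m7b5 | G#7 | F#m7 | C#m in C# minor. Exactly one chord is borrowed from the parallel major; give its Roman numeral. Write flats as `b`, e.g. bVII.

In C# minor (with V from harmonic minor) the diatonic chords are C#m, D#dim, E, F#m, G#, A, B. C#m7, D#m7b5, G#7, F#m7 and C#m are all diatonic. C# (C#–E#–G#) is not: scale degree 1 in C# minor carries C#m (i). In C# major the chord on that degree is C#, so here it functions as I, borrowed from the parallel major.

I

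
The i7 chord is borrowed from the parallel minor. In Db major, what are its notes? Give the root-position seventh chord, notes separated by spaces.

Db Fb Ab Cb

i7 is built on scale degree 1, which is Db in both Db major and its parallel. In Db minor the chord on Db is Db–Fb–Ab–Cb.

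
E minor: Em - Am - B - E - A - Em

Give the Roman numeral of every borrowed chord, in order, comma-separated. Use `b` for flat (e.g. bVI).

I, IV

The diatonic triads in E minor (with V from harmonic minor) are Em, F#dim, G, Am, B, C, D. Em, Am and B are all diatonic. E (E–G#–B) doesn't fit — on degree 1 E minor would have Em (i). E is the degree-1 chord of E major, so it is the borrowed I. But A (A–C#–E) is foreign: the diatonic iv on degree 4 is Am, whereas A comes from E major. It is labeled IV.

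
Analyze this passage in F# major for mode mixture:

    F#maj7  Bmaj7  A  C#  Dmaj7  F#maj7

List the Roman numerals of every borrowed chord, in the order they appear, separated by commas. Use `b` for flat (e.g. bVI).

In F# major the diatonic chords are F#, G#m, A#m, B, C#, D#m, E#dim. F#maj7, Bmaj7 and C# are all diatonic. A (A–C#–E) is not: scale degree 3 in F# major carries A#m (iii). In F# minor the chord on that degree is A, so here it functions as bIII, borrowed from the parallel minor. But Dmaj7 (D–F#–A–C#) is foreign: the diatonic vi on degree 6 is D#m, whereas Dmaj7 comes from F# minor. It is labeled bVImaj7.

bIII, bVImaj7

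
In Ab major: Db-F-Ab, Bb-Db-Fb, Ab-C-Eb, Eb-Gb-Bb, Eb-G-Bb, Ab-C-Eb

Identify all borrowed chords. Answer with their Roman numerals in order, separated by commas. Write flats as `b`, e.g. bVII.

ii°, v

The diatonic triads in Ab major are Ab, Bbm, Cm, Db, Eb, Fm, Gdim. Db–F–Ab = Db, Ab–C–Eb = Ab and Eb–G–Bb = Eb are all diatonic. But Bb–Db–Fb is foreign: the diatonic ii on degree 2 is Bbm, whereas Bbdim comes from Ab minor. It is labeled ii°. But Eb–Gb–Bb is foreign: the diatonic V on degree 5 is Eb, whereas Ebm comes from Ab minor. It is labeled v.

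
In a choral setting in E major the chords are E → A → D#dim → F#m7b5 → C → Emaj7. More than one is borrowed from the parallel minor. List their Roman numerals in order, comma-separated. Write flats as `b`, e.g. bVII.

E major has the diatonic set E, F#m, G#m, A, B, C#m, D#dim. E, A, D#dim and Emaj7 are all diatonic. F#m7b5 (F#–A–C–E) doesn't fit — on degree 2 E major would have F#m (ii). F#m7b5 is the degree-2 chord of E minor, so it is the borrowed iiø7. C (C–E–G) is not: scale degree 6 in E major carries C#m (vi). In E minor the chord on that degree is C, so here it functions as bVI, borrowed from the parallel minor.

iiø7, bVI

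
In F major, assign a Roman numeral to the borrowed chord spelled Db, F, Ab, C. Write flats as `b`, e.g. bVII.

bVImaj7

The root Db is the lowered 6th scale degree — diatonically F major has D there. Db–F–Ab–C is a major-seventh chord — the form found in F minor, not the diatonic vi (Dm). Borrowed into F major it is written bVImaj7.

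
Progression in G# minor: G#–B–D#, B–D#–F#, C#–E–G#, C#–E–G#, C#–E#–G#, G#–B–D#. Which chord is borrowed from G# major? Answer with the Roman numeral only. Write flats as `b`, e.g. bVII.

IV

In G# minor (with V from harmonic minor) the diatonic chords are G#m, A#dim, B, C#m, D#, E, F#. G#–B–D# = G#m, B–D#–F# = B and C#–E–G# = C#m are all diatonic. But C#–E#–G# is foreign: the diatonic iv on degree 4 is C#m, whereas C# comes from G# major. It is labeled IV.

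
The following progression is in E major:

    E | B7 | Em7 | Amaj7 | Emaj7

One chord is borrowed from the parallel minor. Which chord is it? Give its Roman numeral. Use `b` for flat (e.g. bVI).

i7

The diatonic triads in E major are E, F#m, G#m, A, B, C#m, D#dim. E, B7, Amaj7 and Emaj7 all belong to that set. Em7 (E–G–B–D) is not: scale degree 1 in E major carries E (I). In E minor the chord on that degree is Em7, so here it functions as i7, borrowed from the parallel minor.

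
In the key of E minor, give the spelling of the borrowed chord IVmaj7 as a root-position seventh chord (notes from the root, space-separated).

The root, A, is scale degree 4 — the same note in E minor and E major; only the chord quality changes. Stacking thirds in E major on A gives A–C#–E–G#.

A C# E G#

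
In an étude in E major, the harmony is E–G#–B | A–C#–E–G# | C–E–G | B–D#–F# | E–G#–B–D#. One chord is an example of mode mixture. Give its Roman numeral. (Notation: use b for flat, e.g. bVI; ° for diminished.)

In E major the diatonic chords are E, F#m, G#m, A, B, C#m, D#dim. E–G#–B = E, A–C#–E–G# = Amaj7, B–D#–F# = B and E–G#–B–D# = Emaj7 are all diatonic. C–E–G is not: scale degree 6 in E major carries C#m (vi). In E minor the chord on that degree is C, so here it functions as bVI, borrowed from the parallel minor.

bVI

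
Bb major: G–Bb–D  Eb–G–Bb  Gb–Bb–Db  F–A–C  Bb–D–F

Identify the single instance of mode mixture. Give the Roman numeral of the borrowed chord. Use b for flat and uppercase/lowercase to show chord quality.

bVI

Bb major has the diatonic set Bb, Cm, Dm, Eb, F, Gm, Adim. Of the given chords, G–Bb–D = Gm, Eb–G–Bb = Eb, F–A–C = F and Bb–D–F = Bb are diatonic. Gb–Bb–Db is not: scale degree 6 in Bb major carries Gm (vi). In Bb minor the chord on that degree is Gb, so here it functions as bVI, borrowed from the parallel minor.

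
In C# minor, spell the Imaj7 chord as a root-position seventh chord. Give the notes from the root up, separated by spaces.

Imaj7 is built on scale degree 1, which is C# in both C# minor and its parallel. Building the major-seventh chord from the parallel major on C#: C#–E#–G#–B#.

C# E# G# B#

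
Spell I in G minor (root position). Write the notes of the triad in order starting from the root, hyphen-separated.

G-B-D

I is built on scale degree 1, which is G in both G minor and its parallel. Building the major chord from the parallel major on G: G–B–D.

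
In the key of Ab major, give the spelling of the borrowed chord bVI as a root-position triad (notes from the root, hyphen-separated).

The root of bVI is the lowered 6th degree: F becomes Fb. Stacking thirds in Ab minor on Fb gives Fb–Ab–Cb.

Fb-Ab-Cb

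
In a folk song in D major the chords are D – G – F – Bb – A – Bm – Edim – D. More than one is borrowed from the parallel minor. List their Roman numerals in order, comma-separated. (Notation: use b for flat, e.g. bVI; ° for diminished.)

In D major the diatonic chords are D, Em, F#m, G, A, Bm, C#dim. D, G, A and Bm all belong to that set. F (F–A–C) doesn't fit — on degree 3 D major would have F#m (iii). F is the degree-3 chord of D minor, so it is the borrowed bIII. But Bb (Bb–D–F) is foreign: the diatonic vi on degree 6 is Bm, whereas Bb comes from D minor. It is labeled bVI. Edim (E–G–Bb) doesn't fit — on degree 2 D major would have Em (ii). Edim is the degree-2 chord of D minor, so it is the borrowed ii°.

bIII, bVI, ii°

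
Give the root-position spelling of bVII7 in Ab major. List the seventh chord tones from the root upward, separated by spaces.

Gb Bb Db Fb

bVII7 is built on the lowered scale degree 7. In Ab major degree 7 is G; lowered it becomes Gb. Stacking thirds in Ab minor on Gb gives Gb–Bb–Db–Fb.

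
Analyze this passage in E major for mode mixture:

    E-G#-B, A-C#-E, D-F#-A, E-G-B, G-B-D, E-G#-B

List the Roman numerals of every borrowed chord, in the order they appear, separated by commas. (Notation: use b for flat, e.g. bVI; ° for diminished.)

In E major the diatonic chords are E, F#m, G#m, A, B, C#m, D#dim. E–G#–B = E and A–C#–E = A both belong to that set. D–F#–A doesn't fit — on degree 7 E major would have D#dim (vii°). D is the degree-7 chord of E minor, so it is the borrowed bVII. But E–G–B is foreign: the diatonic I on degree 1 is E, whereas Em comes from E minor. It is labeled i. G–B–D doesn't fit — on degree 3 E major would have G#m (iii). G is the degree-3 chord of E minor, so it is the borrowed bIII.

bVII, i, bIII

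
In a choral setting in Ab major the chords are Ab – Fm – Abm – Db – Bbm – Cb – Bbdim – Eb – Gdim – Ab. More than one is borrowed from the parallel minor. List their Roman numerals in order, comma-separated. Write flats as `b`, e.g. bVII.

In Ab major the diatonic chords are Ab, Bbm, Cm, Db, Eb, Fm, Gdim. Ab, Fm, Db, Bbm, Eb and Gdim are all diatonic. But Abm (Ab–Cb–Eb) is foreign: the diatonic I on degree 1 is Ab, whereas Abm comes from Ab minor. It is labeled i. But Cb (Cb–Eb–Gb) is foreign: the diatonic iii on degree 3 is Cm, whereas Cb comes from Ab minor. It is labeled bIII. Bbdim (Bb–Db–Fb) doesn't fit — on degree 2 Ab major would have Bbm (ii). Bbdim is the degree-2 chord of Ab minor, so it is the borrowed ii°.

i, bIII, ii°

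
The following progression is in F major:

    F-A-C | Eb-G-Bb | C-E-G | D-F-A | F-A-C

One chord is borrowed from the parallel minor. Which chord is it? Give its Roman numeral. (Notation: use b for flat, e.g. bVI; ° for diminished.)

bVII

F major has the diatonic set F, Gm, Am, Bb, C, Dm, Edim. F–A–C = F, C–E–G = C and D–F–A = Dm are all diatonic. Eb–G–Bb is not: scale degree 7 in F major carries Edim (vii°). In F minor the chord on that degree is Eb, so here it functions as bVII, borrowed from the parallel minor.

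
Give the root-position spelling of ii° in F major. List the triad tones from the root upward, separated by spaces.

The root, G, is scale degree 2 — the same note in F major and F minor; only the chord quality changes. Building the diminished chord from the parallel minor on G: G–Bb–Db.

G Bb Db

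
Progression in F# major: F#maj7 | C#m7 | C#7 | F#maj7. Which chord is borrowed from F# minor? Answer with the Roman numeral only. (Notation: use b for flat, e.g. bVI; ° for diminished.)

The diatonic triads in F# major are F#, G#m, A#m, B, C#, D#m, E#dim. F#maj7 and C#7 both belong to that set. C#m7 (C#–E–G#–B) doesn't fit — on degree 5 F# major would have C# (V). C#m7 is the degree-5 chord of F# minor, so it is the borrowed v7.

v7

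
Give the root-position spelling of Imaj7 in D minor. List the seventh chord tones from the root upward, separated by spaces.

The root, D, is scale degree 1 — the same note in D minor and D major; only the chord quality changes. In D major the chord on D is D–F#–A–C#.

D F# A C#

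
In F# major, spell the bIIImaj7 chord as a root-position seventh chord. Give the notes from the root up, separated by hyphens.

A-C#-E-G#

bIIImaj7 is built on the lowered scale degree 3. In F# major degree 3 is A#; lowered it becomes A. Building the major-seventh chord from the parallel minor on A: A–C#–E–G#.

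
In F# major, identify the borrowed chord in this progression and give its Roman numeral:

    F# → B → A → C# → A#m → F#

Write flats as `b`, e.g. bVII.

F# major has the diatonic set F#, G#m, A#m, B, C#, D#m, E#dim. F#, B, C# and A#m are all diatonic. A (A–C#–E) doesn't fit — on degree 3 F# major would have A#m (iii). A is the degree-3 chord of F# minor, so it is the borrowed bIII.

bIII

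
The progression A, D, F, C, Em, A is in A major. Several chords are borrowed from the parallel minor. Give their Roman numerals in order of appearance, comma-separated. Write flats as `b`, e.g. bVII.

The diatonic triads in A major are A, Bm, C#m, D, E, F#m, G#dim. A and D both belong to that set. F (F–A–C) is not: scale degree 6 in A major carries F#m (vi). In A minor the chord on that degree is F, so here it functions as bVI, borrowed from the parallel minor. C (C–E–G) is not: scale degree 3 in A major carries C#m (iii). In A minor the chord on that degree is C, so here it functions as bIII, borrowed from the parallel minor. Em (E–G–B) is not: scale degree 5 in A major carries E (V). In A minor the chord on that degree is Em, so here it functions as v, borrowed from the parallel minor.

bVI, bIII, v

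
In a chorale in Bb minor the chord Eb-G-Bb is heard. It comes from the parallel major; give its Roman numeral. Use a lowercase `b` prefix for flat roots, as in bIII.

The root Eb is the diatonic 4th degree of Bb minor; the borrowing shows in the chord quality. The diatonic chord on degree 4 would be Ebm (iv), but Eb–G–Bb is the major chord from Bb major. As a borrowed chord it is labeled IV.

IV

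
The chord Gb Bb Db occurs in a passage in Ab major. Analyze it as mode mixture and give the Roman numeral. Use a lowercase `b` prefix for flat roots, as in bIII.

bVII

The root Gb is the lowered 7th scale degree — diatonically Ab major has G there. The diatonic chord on degree 7 would be Gdim (vii°), but Gb–Bb–Db is the major chord from Ab minor. As a borrowed chord it is labeled bVII.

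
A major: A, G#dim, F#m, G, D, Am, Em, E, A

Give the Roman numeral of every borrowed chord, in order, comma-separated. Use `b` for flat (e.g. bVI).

In A major the diatonic chords are A, Bm, C#m, D, E, F#m, G#dim. A, G#dim, F#m, D and E are all diatonic. But G (G–B–D) is foreign: the diatonic vii° on degree 7 is G#dim, whereas G comes from A minor. It is labeled bVII. But Am (A–C–E) is foreign: the diatonic I on degree 1 is A, whereas Am comes from A minor. It is labeled i. But Em (E–G–B) is foreign: the diatonic V on degree 5 is E, whereas Em comes from A minor. It is labeled v.

bVII, i, v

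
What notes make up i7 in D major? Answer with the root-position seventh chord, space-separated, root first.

D F A C

i7 is built on scale degree 1, which is D in both D major and its parallel. In D minor the chord on D is D–F–A–C.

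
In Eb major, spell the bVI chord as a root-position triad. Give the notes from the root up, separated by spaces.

Cb Eb Gb

The root of bVI is the lowered 6th degree: C becomes Cb. Stacking thirds in Eb minor on Cb gives Cb–Eb–Gb.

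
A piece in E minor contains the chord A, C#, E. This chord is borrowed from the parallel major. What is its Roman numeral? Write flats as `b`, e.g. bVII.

IV

A is scale degree 4 in E minor. A–C#–E is a major chord — the form found in E major, not the diatonic iv (Am). Borrowed into E minor it is written IV.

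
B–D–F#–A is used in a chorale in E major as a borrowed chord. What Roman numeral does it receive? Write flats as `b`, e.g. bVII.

v7

The root B is the diatonic 5th degree of E major; the borrowing shows in the chord quality. B–D–F#–A is a minor-seventh chord — the form found in E minor, not the diatonic V (B). Borrowed into E major it is written v7.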